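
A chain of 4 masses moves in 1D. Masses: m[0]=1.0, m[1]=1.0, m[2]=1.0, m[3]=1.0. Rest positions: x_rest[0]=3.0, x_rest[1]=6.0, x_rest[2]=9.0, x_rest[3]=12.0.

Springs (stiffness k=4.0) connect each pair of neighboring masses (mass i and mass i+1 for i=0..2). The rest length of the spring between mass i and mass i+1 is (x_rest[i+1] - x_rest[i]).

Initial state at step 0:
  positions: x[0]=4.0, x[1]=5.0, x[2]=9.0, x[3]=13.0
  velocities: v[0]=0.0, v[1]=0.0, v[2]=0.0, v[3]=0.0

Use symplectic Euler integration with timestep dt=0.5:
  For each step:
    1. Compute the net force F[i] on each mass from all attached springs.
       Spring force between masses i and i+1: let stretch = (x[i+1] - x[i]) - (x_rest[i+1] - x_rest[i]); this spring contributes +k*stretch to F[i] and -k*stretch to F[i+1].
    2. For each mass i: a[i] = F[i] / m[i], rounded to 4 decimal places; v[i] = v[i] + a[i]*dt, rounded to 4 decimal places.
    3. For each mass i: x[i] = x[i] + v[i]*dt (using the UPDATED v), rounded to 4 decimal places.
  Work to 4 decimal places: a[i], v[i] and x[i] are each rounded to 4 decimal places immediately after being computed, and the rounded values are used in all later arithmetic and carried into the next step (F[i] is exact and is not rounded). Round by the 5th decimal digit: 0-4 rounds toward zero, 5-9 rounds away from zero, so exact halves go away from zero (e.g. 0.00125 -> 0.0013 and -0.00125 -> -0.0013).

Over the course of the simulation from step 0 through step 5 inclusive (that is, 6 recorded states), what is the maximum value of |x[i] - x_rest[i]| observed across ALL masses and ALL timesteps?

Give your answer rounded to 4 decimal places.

Answer: 2.0000

Derivation:
Step 0: x=[4.0000 5.0000 9.0000 13.0000] v=[0.0000 0.0000 0.0000 0.0000]
Step 1: x=[2.0000 8.0000 9.0000 12.0000] v=[-4.0000 6.0000 0.0000 -2.0000]
Step 2: x=[3.0000 6.0000 11.0000 11.0000] v=[2.0000 -4.0000 4.0000 -2.0000]
Step 3: x=[4.0000 6.0000 8.0000 13.0000] v=[2.0000 0.0000 -6.0000 4.0000]
Step 4: x=[4.0000 6.0000 8.0000 13.0000] v=[0.0000 0.0000 0.0000 0.0000]
Step 5: x=[3.0000 6.0000 11.0000 11.0000] v=[-2.0000 0.0000 6.0000 -4.0000]
Max displacement = 2.0000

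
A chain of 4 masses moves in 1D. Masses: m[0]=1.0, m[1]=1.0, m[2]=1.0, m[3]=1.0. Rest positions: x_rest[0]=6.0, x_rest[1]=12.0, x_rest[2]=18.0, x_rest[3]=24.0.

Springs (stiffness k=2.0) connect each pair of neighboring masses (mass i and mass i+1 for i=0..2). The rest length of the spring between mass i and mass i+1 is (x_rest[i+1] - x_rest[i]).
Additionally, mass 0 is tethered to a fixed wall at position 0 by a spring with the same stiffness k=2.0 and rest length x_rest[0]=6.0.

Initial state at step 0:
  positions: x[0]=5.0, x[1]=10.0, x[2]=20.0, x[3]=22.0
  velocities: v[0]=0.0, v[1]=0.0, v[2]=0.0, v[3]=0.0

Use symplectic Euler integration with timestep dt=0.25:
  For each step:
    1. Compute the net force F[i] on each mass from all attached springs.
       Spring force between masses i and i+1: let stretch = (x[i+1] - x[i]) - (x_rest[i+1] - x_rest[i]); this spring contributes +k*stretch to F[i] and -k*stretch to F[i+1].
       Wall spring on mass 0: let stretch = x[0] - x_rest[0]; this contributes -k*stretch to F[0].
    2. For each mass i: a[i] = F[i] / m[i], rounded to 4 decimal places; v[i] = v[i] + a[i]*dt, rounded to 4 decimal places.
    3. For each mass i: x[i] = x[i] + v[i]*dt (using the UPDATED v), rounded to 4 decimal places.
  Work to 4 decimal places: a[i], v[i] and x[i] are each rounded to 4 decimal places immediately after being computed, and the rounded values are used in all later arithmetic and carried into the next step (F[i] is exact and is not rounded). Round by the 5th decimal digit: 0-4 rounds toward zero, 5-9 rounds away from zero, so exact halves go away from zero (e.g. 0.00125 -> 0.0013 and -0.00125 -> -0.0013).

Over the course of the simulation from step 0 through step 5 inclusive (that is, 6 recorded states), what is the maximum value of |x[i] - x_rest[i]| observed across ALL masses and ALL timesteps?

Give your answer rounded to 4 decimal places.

Step 0: x=[5.0000 10.0000 20.0000 22.0000] v=[0.0000 0.0000 0.0000 0.0000]
Step 1: x=[5.0000 10.6250 19.0000 22.5000] v=[0.0000 2.5000 -4.0000 2.0000]
Step 2: x=[5.0781 11.5938 17.3906 23.3125] v=[0.3125 3.8750 -6.4375 3.2500]
Step 3: x=[5.3359 12.4727 15.7969 24.1348] v=[1.0313 3.5156 -6.3750 3.2891]
Step 4: x=[5.8189 12.8750 14.8299 24.6649] v=[1.9318 1.6093 -3.8682 2.1202]
Step 5: x=[6.4565 12.6397 14.8479 24.7156] v=[2.5504 -0.9413 0.0719 0.2027]
Max displacement = 3.1701

Answer: 3.1701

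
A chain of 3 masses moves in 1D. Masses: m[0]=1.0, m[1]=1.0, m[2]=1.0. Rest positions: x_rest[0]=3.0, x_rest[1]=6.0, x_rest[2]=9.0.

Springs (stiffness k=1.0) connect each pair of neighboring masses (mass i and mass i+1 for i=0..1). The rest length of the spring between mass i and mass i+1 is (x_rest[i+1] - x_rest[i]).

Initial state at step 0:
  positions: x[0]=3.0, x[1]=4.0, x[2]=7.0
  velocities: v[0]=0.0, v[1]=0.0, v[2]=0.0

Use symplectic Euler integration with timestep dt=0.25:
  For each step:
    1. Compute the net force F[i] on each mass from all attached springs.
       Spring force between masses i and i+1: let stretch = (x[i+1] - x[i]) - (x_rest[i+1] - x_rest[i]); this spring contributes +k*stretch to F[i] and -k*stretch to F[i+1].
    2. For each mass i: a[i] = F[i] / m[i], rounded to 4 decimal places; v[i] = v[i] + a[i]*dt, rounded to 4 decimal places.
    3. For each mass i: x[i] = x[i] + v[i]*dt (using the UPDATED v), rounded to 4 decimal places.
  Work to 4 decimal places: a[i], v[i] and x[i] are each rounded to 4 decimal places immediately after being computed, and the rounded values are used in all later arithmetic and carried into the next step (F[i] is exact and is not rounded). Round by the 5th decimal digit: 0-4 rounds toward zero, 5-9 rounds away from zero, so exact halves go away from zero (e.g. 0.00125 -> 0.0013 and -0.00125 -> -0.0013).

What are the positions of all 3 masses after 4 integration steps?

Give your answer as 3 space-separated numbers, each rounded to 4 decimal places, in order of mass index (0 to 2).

Answer: 1.9677 4.9285 7.1040

Derivation:
Step 0: x=[3.0000 4.0000 7.0000] v=[0.0000 0.0000 0.0000]
Step 1: x=[2.8750 4.1250 7.0000] v=[-0.5000 0.5000 0.0000]
Step 2: x=[2.6406 4.3516 7.0078] v=[-0.9375 0.9063 0.0313]
Step 3: x=[2.3257 4.6373 7.0371] v=[-1.2598 1.1426 0.1173]
Step 4: x=[1.9677 4.9285 7.1040] v=[-1.4319 1.1647 0.2674]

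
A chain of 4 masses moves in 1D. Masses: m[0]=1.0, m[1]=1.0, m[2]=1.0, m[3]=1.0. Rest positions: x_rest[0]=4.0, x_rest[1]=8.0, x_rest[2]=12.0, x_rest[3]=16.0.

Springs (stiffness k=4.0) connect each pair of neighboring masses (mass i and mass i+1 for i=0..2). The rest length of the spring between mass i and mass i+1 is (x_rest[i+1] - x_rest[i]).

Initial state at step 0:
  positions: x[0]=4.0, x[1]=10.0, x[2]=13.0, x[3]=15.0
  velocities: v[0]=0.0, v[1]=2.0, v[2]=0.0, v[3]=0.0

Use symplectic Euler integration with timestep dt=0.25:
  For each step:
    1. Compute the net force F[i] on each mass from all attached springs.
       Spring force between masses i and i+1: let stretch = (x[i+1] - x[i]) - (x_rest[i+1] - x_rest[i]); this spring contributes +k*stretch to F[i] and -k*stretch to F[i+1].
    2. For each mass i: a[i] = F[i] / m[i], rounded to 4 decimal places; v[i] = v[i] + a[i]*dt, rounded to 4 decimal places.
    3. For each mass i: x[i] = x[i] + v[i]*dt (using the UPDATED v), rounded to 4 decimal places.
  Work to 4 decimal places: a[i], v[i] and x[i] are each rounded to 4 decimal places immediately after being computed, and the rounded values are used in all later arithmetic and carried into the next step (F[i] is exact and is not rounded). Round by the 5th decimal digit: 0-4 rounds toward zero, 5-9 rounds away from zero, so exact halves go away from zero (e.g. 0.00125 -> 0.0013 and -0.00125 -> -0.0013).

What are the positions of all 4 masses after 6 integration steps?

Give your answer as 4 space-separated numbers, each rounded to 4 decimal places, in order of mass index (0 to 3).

Answer: 5.0587 9.0782 13.0392 17.8243

Derivation:
Step 0: x=[4.0000 10.0000 13.0000 15.0000] v=[0.0000 2.0000 0.0000 0.0000]
Step 1: x=[4.5000 9.7500 12.7500 15.5000] v=[2.0000 -1.0000 -1.0000 2.0000]
Step 2: x=[5.3125 8.9375 12.4375 16.3125] v=[3.2500 -3.2500 -1.2500 3.2500]
Step 3: x=[6.0313 8.0938 12.2188 17.1563] v=[2.8750 -3.3750 -0.8750 3.3750]
Step 4: x=[6.2657 7.7657 12.2032 17.7657] v=[0.9375 -1.3125 -0.0625 2.4375]
Step 5: x=[5.8751 8.1720 12.4688 17.9845] v=[-1.5625 1.6250 1.0625 0.8750]
Step 6: x=[5.0587 9.0782 13.0392 17.8243] v=[-3.2656 3.6249 2.2814 -0.6407]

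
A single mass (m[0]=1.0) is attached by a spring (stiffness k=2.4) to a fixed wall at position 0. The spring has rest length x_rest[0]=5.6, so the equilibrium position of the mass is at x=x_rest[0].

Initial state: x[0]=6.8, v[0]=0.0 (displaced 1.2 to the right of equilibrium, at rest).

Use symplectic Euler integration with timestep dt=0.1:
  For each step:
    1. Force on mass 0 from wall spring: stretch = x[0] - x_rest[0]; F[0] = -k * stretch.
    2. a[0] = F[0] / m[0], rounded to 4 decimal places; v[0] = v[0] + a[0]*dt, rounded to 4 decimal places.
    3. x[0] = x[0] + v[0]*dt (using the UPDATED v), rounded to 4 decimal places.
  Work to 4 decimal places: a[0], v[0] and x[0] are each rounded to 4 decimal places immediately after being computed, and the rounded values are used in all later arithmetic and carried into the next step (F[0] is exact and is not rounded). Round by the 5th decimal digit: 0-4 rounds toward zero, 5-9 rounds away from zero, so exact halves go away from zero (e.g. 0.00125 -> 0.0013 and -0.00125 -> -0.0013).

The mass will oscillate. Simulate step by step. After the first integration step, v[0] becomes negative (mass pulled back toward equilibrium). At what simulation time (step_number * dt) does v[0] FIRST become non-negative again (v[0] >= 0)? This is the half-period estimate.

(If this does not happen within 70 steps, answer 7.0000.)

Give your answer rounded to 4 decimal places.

Step 0: x=[6.8000] v=[0.0000]
Step 1: x=[6.7712] v=[-0.2880]
Step 2: x=[6.7143] v=[-0.5691]
Step 3: x=[6.6307] v=[-0.8365]
Step 4: x=[6.5223] v=[-1.0839]
Step 5: x=[6.3918] v=[-1.3053]
Step 6: x=[6.2423] v=[-1.4953]
Step 7: x=[6.0774] v=[-1.6495]
Step 8: x=[5.9010] v=[-1.7641]
Step 9: x=[5.7174] v=[-1.8363]
Step 10: x=[5.5310] v=[-1.8645]
Step 11: x=[5.3462] v=[-1.8479]
Step 12: x=[5.1675] v=[-1.7870]
Step 13: x=[4.9992] v=[-1.6832]
Step 14: x=[4.8453] v=[-1.5390]
Step 15: x=[4.7095] v=[-1.3579]
Step 16: x=[4.5951] v=[-1.1442]
Step 17: x=[4.5048] v=[-0.9030]
Step 18: x=[4.4408] v=[-0.6402]
Step 19: x=[4.4046] v=[-0.3620]
Step 20: x=[4.3971] v=[-0.0751]
Step 21: x=[4.4185] v=[0.2136]
First v>=0 after going negative at step 21, time=2.1000

Answer: 2.1000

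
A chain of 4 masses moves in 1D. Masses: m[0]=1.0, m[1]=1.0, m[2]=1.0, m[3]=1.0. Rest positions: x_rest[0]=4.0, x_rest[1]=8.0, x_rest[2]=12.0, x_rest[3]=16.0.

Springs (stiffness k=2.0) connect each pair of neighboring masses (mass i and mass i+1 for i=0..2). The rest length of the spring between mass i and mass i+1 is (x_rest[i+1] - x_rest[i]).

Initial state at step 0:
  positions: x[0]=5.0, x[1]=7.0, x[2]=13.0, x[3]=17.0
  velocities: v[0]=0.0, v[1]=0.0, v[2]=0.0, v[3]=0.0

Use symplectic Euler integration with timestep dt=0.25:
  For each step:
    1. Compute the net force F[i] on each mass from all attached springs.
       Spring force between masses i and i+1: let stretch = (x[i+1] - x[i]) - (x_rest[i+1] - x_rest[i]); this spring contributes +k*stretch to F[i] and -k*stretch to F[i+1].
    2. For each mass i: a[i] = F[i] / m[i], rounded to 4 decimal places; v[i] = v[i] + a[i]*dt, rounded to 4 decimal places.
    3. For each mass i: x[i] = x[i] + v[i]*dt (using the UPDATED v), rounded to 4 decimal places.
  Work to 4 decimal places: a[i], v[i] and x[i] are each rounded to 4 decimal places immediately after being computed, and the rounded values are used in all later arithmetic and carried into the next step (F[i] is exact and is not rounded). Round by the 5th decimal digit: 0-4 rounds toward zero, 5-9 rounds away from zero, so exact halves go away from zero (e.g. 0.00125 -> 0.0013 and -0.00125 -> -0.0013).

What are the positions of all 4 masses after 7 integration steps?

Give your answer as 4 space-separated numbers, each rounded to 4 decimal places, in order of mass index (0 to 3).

Answer: 4.3514 8.7292 13.0939 15.8255

Derivation:
Step 0: x=[5.0000 7.0000 13.0000 17.0000] v=[0.0000 0.0000 0.0000 0.0000]
Step 1: x=[4.7500 7.5000 12.7500 17.0000] v=[-1.0000 2.0000 -1.0000 0.0000]
Step 2: x=[4.3438 8.3125 12.3750 16.9688] v=[-1.6250 3.2500 -1.5000 -0.1250]
Step 3: x=[3.9336 9.1367 12.0664 16.8633] v=[-1.6407 3.2969 -1.2344 -0.4219]
Step 4: x=[3.6738 9.6768 11.9912 16.6582] v=[-1.0392 2.1602 -0.3008 -0.8204]
Step 5: x=[3.6644 9.7558 12.2101 16.3697] v=[-0.0377 0.3159 0.8755 -1.1539]
Step 6: x=[3.9164 9.3801 12.6422 16.0613] v=[1.0080 -1.5027 1.7282 -1.2337]
Step 7: x=[4.3514 8.7292 13.0939 15.8255] v=[1.7399 -2.6035 1.8067 -0.9433]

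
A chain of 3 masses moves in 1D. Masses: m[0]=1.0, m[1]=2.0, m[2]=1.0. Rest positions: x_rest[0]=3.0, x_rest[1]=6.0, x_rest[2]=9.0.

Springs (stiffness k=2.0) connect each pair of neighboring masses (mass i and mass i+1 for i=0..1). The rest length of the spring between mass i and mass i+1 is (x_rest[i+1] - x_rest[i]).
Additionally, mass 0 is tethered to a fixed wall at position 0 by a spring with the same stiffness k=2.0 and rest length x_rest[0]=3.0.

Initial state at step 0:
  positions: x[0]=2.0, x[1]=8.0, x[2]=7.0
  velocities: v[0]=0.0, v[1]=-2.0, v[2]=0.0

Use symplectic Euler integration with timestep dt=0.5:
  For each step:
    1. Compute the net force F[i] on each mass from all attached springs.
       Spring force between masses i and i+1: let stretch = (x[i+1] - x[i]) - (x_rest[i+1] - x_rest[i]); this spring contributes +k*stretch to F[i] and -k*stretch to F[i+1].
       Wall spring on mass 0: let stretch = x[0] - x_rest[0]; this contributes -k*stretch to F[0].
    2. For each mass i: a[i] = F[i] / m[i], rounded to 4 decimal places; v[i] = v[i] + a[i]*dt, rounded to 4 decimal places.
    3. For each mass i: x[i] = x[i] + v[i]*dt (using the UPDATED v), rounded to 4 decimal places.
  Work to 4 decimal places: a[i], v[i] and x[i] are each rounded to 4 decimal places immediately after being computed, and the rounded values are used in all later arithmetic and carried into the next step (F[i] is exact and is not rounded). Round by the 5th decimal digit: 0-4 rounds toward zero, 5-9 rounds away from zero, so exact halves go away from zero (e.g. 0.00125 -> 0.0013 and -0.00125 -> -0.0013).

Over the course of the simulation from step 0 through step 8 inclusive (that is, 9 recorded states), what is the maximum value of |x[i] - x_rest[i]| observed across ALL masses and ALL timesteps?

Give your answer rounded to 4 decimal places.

Answer: 4.4686

Derivation:
Step 0: x=[2.0000 8.0000 7.0000] v=[0.0000 -2.0000 0.0000]
Step 1: x=[4.0000 5.2500 9.0000] v=[4.0000 -5.5000 4.0000]
Step 2: x=[4.6250 3.1250 10.6250] v=[1.2500 -4.2500 3.2500]
Step 3: x=[2.1875 3.2500 10.0000] v=[-4.8750 0.2500 -1.2500]
Step 4: x=[-0.8125 4.7969 7.5000] v=[-6.0000 3.0938 -5.0000]
Step 5: x=[-0.6016 5.6173 5.1485] v=[0.4219 1.6407 -4.7031]
Step 6: x=[3.0196 4.7657 4.5314] v=[7.2424 -1.7032 -1.2343]
Step 7: x=[6.0041 3.4190 5.5314] v=[5.9689 -2.6934 2.0000]
Step 8: x=[4.6940 3.2467 6.9752] v=[-2.6203 -0.3447 2.8876]
Max displacement = 4.4686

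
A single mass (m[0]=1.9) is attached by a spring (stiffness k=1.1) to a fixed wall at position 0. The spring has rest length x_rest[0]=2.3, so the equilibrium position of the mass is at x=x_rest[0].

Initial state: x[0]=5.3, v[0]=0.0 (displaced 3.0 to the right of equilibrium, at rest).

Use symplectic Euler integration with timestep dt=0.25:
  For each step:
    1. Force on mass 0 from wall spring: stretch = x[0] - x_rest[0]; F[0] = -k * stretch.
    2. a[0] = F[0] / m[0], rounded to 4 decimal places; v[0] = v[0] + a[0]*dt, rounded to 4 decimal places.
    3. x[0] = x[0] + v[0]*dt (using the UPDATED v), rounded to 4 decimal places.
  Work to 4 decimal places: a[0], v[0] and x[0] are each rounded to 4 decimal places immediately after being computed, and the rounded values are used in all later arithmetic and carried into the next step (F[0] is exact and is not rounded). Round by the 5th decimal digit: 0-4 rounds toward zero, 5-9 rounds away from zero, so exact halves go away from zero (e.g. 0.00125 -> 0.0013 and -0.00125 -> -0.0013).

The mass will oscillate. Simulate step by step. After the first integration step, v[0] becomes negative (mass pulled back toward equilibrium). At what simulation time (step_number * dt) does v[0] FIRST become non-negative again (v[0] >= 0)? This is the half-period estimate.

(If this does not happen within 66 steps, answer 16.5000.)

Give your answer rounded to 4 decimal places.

Answer: 4.2500

Derivation:
Step 0: x=[5.3000] v=[0.0000]
Step 1: x=[5.1915] v=[-0.4342]
Step 2: x=[4.9783] v=[-0.8527]
Step 3: x=[4.6682] v=[-1.2404]
Step 4: x=[4.2724] v=[-1.5832]
Step 5: x=[3.8052] v=[-1.8687]
Step 6: x=[3.2836] v=[-2.0866]
Step 7: x=[2.7264] v=[-2.2290]
Step 8: x=[2.1537] v=[-2.2907]
Step 9: x=[1.5863] v=[-2.2695]
Step 10: x=[1.0448] v=[-2.1662]
Step 11: x=[0.5487] v=[-1.9845]
Step 12: x=[0.1160] v=[-1.7310]
Step 13: x=[-0.2377] v=[-1.4149]
Step 14: x=[-0.4996] v=[-1.0476]
Step 15: x=[-0.6602] v=[-0.6424]
Step 16: x=[-0.7137] v=[-0.2140]
Step 17: x=[-0.6582] v=[0.2222]
First v>=0 after going negative at step 17, time=4.2500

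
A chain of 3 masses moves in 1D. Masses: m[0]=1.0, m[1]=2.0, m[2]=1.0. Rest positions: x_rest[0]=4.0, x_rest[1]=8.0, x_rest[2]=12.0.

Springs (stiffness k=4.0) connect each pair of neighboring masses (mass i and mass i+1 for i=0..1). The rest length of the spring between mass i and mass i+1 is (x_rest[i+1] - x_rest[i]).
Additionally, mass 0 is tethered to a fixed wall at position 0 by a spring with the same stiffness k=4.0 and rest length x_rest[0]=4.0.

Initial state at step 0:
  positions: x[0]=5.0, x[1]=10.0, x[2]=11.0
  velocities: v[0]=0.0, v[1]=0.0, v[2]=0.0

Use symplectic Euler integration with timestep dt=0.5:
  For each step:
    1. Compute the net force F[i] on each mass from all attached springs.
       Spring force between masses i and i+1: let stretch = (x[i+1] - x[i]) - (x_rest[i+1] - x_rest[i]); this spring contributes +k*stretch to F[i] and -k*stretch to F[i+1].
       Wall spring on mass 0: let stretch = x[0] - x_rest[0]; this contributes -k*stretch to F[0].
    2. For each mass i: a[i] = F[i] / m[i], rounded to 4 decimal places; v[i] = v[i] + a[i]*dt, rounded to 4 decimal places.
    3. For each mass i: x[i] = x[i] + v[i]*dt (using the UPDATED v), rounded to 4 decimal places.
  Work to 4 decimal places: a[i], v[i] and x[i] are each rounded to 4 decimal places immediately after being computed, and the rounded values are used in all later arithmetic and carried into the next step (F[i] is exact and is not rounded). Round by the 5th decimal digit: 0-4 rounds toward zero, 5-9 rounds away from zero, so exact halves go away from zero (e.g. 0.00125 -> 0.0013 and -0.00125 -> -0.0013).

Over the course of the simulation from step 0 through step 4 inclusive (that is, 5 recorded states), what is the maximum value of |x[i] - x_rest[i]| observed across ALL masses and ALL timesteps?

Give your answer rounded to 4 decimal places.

Answer: 3.0000

Derivation:
Step 0: x=[5.0000 10.0000 11.0000] v=[0.0000 0.0000 0.0000]
Step 1: x=[5.0000 8.0000 14.0000] v=[0.0000 -4.0000 6.0000]
Step 2: x=[3.0000 7.5000 15.0000] v=[-4.0000 -1.0000 2.0000]
Step 3: x=[2.5000 8.5000 12.5000] v=[-1.0000 2.0000 -5.0000]
Step 4: x=[5.5000 8.5000 10.0000] v=[6.0000 0.0000 -5.0000]
Max displacement = 3.0000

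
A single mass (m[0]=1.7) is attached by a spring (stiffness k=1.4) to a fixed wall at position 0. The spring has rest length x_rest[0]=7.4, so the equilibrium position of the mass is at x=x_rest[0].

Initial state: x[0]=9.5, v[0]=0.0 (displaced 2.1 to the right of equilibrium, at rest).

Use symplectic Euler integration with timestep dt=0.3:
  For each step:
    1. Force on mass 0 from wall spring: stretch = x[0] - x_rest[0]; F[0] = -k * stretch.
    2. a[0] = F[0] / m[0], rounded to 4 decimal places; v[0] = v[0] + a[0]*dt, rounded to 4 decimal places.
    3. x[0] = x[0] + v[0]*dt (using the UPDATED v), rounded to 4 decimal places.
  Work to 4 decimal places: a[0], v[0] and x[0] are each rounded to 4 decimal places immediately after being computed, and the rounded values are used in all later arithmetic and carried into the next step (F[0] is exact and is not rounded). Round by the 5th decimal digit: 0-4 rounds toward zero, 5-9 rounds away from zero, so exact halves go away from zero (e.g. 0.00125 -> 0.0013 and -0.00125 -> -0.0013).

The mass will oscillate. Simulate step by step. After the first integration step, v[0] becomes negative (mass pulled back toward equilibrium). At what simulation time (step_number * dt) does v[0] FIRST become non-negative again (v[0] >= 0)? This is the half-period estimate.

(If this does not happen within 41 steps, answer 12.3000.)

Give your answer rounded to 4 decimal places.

Step 0: x=[9.5000] v=[0.0000]
Step 1: x=[9.3444] v=[-0.5188]
Step 2: x=[9.0446] v=[-0.9992]
Step 3: x=[8.6230] v=[-1.4055]
Step 4: x=[8.1107] v=[-1.7077]
Step 5: x=[7.5457] v=[-1.8833]
Step 6: x=[6.9699] v=[-1.9193]
Step 7: x=[6.4260] v=[-1.8130]
Step 8: x=[5.9543] v=[-1.5724]
Step 9: x=[5.5897] v=[-1.2152]
Step 10: x=[5.3593] v=[-0.7680]
Step 11: x=[5.2802] v=[-0.2638]
Step 12: x=[5.3582] v=[0.2599]
First v>=0 after going negative at step 12, time=3.6000

Answer: 3.6000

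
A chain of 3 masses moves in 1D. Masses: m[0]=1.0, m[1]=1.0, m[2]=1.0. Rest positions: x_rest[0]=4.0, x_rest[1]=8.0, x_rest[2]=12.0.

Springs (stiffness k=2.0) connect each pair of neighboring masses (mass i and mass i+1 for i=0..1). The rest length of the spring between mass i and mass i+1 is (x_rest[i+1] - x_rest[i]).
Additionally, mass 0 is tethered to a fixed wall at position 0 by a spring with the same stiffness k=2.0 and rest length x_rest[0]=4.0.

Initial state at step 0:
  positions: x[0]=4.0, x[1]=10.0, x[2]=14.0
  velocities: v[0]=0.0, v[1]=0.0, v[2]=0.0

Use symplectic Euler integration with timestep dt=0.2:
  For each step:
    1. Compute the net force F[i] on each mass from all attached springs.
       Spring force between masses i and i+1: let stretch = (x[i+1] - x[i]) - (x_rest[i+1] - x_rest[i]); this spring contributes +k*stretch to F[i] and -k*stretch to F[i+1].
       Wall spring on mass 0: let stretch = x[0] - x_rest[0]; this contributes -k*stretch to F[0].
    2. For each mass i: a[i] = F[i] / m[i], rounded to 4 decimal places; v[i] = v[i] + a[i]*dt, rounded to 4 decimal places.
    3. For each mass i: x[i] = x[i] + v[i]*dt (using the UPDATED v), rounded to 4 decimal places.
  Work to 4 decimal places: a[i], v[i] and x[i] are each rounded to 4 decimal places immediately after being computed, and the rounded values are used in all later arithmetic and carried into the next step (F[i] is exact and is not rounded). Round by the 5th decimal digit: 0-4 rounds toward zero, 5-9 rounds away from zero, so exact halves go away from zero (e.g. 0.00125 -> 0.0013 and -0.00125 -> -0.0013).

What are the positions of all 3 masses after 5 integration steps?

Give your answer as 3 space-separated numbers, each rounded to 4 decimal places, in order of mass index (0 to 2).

Step 0: x=[4.0000 10.0000 14.0000] v=[0.0000 0.0000 0.0000]
Step 1: x=[4.1600 9.8400 14.0000] v=[0.8000 -0.8000 0.0000]
Step 2: x=[4.4416 9.5584 13.9872] v=[1.4080 -1.4080 -0.0640]
Step 3: x=[4.7772 9.2218 13.9401] v=[1.6781 -1.6832 -0.2355]
Step 4: x=[5.0862 8.9071 13.8355] v=[1.5451 -1.5737 -0.5228]
Step 5: x=[5.2940 8.6810 13.6567] v=[1.0390 -1.1307 -0.8942]

Answer: 5.2940 8.6810 13.6567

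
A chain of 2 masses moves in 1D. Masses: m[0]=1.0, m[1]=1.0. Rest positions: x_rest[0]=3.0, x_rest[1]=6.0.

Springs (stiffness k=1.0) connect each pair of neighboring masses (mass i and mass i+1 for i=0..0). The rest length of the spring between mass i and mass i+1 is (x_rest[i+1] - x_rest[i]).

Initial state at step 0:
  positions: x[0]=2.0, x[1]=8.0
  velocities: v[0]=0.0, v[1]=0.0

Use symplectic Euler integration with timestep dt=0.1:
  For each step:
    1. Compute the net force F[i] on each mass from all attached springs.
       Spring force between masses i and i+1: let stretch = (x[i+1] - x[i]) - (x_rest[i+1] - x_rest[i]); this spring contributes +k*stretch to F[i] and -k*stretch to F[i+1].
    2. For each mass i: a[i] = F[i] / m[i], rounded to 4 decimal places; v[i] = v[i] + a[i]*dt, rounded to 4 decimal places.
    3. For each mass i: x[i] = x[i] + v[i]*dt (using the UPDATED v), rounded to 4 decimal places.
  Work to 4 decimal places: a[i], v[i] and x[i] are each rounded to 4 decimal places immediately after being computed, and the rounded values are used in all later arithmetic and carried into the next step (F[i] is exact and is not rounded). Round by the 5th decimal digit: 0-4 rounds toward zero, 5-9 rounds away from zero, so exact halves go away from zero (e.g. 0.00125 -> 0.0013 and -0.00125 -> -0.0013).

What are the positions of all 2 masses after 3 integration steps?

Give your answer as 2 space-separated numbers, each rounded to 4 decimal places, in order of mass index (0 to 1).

Step 0: x=[2.0000 8.0000] v=[0.0000 0.0000]
Step 1: x=[2.0300 7.9700] v=[0.3000 -0.3000]
Step 2: x=[2.0894 7.9106] v=[0.5940 -0.5940]
Step 3: x=[2.1770 7.8230] v=[0.8761 -0.8761]

Answer: 2.1770 7.8230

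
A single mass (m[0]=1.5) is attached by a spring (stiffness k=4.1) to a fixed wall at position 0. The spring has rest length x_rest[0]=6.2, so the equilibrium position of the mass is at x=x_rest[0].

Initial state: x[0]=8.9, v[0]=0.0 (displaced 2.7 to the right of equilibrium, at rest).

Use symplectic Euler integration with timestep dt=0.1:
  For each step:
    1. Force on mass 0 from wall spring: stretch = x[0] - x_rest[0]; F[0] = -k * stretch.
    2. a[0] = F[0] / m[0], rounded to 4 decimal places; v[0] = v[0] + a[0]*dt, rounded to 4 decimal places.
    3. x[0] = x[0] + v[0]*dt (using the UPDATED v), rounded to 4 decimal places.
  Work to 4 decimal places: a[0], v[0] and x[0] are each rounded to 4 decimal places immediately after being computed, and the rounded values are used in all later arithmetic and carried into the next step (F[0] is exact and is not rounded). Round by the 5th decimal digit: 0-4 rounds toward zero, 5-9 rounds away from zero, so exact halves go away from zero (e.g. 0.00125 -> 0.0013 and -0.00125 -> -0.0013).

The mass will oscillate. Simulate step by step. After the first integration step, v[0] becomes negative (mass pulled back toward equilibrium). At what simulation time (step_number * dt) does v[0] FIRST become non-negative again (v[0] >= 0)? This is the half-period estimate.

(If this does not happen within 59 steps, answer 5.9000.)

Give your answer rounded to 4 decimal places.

Step 0: x=[8.9000] v=[0.0000]
Step 1: x=[8.8262] v=[-0.7380]
Step 2: x=[8.6806] v=[-1.4558]
Step 3: x=[8.4672] v=[-2.1338]
Step 4: x=[8.1919] v=[-2.7535]
Step 5: x=[7.8621] v=[-3.2980]
Step 6: x=[7.4869] v=[-3.7523]
Step 7: x=[7.0765] v=[-4.1041]
Step 8: x=[6.6421] v=[-4.3437]
Step 9: x=[6.1957] v=[-4.4645]
Step 10: x=[5.7494] v=[-4.4633]
Step 11: x=[5.3154] v=[-4.3401]
Step 12: x=[4.9056] v=[-4.0983]
Step 13: x=[4.5312] v=[-3.7445]
Step 14: x=[4.2024] v=[-3.2884]
Step 15: x=[3.9282] v=[-2.7424]
Step 16: x=[3.7161] v=[-2.1214]
Step 17: x=[3.5719] v=[-1.4425]
Step 18: x=[3.4995] v=[-0.7242]
Step 19: x=[3.5009] v=[0.0139]
First v>=0 after going negative at step 19, time=1.9000

Answer: 1.9000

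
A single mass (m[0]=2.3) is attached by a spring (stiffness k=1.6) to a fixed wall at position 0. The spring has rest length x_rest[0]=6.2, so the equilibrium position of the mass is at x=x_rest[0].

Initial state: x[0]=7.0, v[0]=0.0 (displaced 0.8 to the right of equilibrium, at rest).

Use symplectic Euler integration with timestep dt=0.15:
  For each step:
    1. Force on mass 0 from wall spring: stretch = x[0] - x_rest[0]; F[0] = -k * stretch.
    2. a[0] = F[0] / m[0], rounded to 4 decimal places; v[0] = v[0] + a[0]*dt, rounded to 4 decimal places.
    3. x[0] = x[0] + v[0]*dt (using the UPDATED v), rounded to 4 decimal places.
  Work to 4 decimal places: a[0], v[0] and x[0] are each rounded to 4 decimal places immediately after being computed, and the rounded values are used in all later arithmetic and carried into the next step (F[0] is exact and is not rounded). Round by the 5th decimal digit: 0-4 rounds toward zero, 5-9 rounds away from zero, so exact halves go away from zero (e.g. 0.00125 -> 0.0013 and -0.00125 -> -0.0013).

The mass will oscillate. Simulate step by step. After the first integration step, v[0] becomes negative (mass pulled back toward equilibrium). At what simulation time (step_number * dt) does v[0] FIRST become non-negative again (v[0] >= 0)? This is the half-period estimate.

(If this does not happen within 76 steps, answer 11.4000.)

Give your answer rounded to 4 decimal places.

Step 0: x=[7.0000] v=[0.0000]
Step 1: x=[6.9875] v=[-0.0835]
Step 2: x=[6.9626] v=[-0.1657]
Step 3: x=[6.9258] v=[-0.2453]
Step 4: x=[6.8777] v=[-0.3210]
Step 5: x=[6.8189] v=[-0.3917]
Step 6: x=[6.7505] v=[-0.4563]
Step 7: x=[6.6734] v=[-0.5138]
Step 8: x=[6.5889] v=[-0.5632]
Step 9: x=[6.4983] v=[-0.6038]
Step 10: x=[6.4031] v=[-0.6349]
Step 11: x=[6.3047] v=[-0.6561]
Step 12: x=[6.2047] v=[-0.6670]
Step 13: x=[6.1046] v=[-0.6675]
Step 14: x=[6.0060] v=[-0.6575]
Step 15: x=[5.9104] v=[-0.6373]
Step 16: x=[5.8193] v=[-0.6071]
Step 17: x=[5.7342] v=[-0.5674]
Step 18: x=[5.6564] v=[-0.5188]
Step 19: x=[5.5871] v=[-0.4621]
Step 20: x=[5.5274] v=[-0.3981]
Step 21: x=[5.4782] v=[-0.3279]
Step 22: x=[5.4403] v=[-0.2526]
Step 23: x=[5.4143] v=[-0.1733]
Step 24: x=[5.4006] v=[-0.0913]
Step 25: x=[5.3994] v=[-0.0079]
Step 26: x=[5.4107] v=[0.0756]
First v>=0 after going negative at step 26, time=3.9000

Answer: 3.9000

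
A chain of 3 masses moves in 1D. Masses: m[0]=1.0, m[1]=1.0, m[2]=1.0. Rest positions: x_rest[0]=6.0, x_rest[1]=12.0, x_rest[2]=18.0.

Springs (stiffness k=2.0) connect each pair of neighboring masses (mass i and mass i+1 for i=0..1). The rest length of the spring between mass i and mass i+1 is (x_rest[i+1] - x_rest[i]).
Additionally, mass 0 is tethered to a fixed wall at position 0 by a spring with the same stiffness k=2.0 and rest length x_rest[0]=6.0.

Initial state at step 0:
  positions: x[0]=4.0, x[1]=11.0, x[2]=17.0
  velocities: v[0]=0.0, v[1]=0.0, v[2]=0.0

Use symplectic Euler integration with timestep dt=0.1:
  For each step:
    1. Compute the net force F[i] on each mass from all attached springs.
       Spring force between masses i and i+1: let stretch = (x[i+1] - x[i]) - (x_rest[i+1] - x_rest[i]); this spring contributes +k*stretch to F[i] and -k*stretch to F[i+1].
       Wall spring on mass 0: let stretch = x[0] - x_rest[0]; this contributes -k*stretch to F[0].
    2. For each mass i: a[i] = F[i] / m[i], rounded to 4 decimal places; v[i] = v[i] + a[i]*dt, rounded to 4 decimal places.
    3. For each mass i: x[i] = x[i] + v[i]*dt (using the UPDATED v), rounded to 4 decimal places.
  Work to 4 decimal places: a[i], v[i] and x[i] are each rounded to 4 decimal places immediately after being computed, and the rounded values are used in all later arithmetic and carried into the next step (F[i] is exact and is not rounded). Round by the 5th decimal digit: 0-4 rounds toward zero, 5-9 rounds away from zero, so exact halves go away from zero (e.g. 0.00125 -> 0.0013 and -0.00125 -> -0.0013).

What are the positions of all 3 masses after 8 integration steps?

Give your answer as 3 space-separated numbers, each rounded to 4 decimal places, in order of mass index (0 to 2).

Step 0: x=[4.0000 11.0000 17.0000] v=[0.0000 0.0000 0.0000]
Step 1: x=[4.0600 10.9800 17.0000] v=[0.6000 -0.2000 0.0000]
Step 2: x=[4.1772 10.9420 16.9996] v=[1.1720 -0.3800 -0.0040]
Step 3: x=[4.3462 10.8899 16.9981] v=[1.6895 -0.5214 -0.0155]
Step 4: x=[4.5591 10.8291 16.9944] v=[2.1290 -0.6085 -0.0371]
Step 5: x=[4.8062 10.7662 16.9874] v=[2.4712 -0.6294 -0.0702]
Step 6: x=[5.0764 10.7085 16.9760] v=[2.7020 -0.5772 -0.1144]
Step 7: x=[5.3577 10.6635 16.9592] v=[2.8131 -0.4501 -0.1679]
Step 8: x=[5.6380 10.6383 16.9365] v=[2.8027 -0.2521 -0.2270]

Answer: 5.6380 10.6383 16.9365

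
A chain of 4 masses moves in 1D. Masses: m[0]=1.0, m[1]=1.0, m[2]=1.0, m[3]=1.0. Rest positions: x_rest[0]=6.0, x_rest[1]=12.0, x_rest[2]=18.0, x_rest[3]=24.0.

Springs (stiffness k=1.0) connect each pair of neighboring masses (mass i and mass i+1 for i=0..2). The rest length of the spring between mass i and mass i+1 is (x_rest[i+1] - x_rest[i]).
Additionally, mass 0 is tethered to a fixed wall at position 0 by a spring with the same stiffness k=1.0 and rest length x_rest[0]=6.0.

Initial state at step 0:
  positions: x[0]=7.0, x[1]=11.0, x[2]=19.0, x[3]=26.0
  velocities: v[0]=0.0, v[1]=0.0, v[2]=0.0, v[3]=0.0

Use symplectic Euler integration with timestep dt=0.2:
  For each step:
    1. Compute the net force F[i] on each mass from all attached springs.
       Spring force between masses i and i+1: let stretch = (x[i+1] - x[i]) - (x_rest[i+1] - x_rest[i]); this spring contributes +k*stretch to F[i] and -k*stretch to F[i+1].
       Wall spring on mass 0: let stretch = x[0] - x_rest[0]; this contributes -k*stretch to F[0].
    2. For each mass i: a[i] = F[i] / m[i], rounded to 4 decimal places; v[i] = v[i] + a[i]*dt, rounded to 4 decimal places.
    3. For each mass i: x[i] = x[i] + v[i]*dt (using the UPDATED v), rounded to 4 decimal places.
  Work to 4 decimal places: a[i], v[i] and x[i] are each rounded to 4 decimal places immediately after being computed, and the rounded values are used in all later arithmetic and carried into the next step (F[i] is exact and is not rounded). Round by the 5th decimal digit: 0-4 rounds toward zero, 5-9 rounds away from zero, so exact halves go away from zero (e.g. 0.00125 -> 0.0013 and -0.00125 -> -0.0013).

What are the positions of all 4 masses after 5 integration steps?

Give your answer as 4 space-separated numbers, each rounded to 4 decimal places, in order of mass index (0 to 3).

Step 0: x=[7.0000 11.0000 19.0000 26.0000] v=[0.0000 0.0000 0.0000 0.0000]
Step 1: x=[6.8800 11.1600 18.9600 25.9600] v=[-0.6000 0.8000 -0.2000 -0.2000]
Step 2: x=[6.6560 11.4608 18.8880 25.8800] v=[-1.1200 1.5040 -0.3600 -0.4000]
Step 3: x=[6.3580 11.8665 18.7986 25.7603] v=[-1.4902 2.0285 -0.4470 -0.5984]
Step 4: x=[6.0260 12.3291 18.7104 25.6022] v=[-1.6601 2.3132 -0.4411 -0.7907]
Step 5: x=[5.7051 12.7949 18.6426 25.4084] v=[-1.6047 2.3288 -0.3390 -0.9691]

Answer: 5.7051 12.7949 18.6426 25.4084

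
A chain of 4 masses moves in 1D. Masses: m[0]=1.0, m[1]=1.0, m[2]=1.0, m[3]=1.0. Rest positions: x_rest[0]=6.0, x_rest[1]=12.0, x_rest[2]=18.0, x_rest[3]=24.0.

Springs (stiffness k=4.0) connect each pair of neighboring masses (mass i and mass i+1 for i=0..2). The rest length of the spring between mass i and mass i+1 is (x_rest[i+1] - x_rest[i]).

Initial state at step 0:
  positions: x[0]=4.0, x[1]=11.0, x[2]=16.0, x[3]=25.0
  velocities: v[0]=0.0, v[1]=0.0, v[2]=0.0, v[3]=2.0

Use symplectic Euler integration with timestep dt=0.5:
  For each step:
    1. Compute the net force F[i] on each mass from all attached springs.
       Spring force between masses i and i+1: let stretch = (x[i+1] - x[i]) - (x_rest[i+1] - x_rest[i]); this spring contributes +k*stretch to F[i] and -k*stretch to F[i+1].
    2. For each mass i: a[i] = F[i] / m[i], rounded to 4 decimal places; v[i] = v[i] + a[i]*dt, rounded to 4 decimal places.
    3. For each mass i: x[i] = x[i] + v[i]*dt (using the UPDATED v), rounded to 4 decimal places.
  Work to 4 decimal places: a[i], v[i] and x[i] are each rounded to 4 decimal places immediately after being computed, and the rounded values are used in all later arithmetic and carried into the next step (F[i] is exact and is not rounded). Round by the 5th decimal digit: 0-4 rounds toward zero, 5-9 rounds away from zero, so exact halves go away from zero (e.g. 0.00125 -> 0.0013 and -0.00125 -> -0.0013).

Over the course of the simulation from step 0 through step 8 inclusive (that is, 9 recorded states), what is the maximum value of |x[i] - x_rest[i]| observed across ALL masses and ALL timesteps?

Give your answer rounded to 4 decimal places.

Step 0: x=[4.0000 11.0000 16.0000 25.0000] v=[0.0000 0.0000 0.0000 2.0000]
Step 1: x=[5.0000 9.0000 20.0000 23.0000] v=[2.0000 -4.0000 8.0000 -4.0000]
Step 2: x=[4.0000 14.0000 16.0000 24.0000] v=[-2.0000 10.0000 -8.0000 2.0000]
Step 3: x=[7.0000 11.0000 18.0000 23.0000] v=[6.0000 -6.0000 4.0000 -2.0000]
Step 4: x=[8.0000 11.0000 18.0000 23.0000] v=[2.0000 0.0000 0.0000 0.0000]
Step 5: x=[6.0000 15.0000 16.0000 24.0000] v=[-4.0000 8.0000 -4.0000 2.0000]
Step 6: x=[7.0000 11.0000 21.0000 23.0000] v=[2.0000 -8.0000 10.0000 -2.0000]
Step 7: x=[6.0000 13.0000 18.0000 26.0000] v=[-2.0000 4.0000 -6.0000 6.0000]
Step 8: x=[6.0000 13.0000 18.0000 27.0000] v=[0.0000 0.0000 0.0000 2.0000]
Max displacement = 3.0000

Answer: 3.0000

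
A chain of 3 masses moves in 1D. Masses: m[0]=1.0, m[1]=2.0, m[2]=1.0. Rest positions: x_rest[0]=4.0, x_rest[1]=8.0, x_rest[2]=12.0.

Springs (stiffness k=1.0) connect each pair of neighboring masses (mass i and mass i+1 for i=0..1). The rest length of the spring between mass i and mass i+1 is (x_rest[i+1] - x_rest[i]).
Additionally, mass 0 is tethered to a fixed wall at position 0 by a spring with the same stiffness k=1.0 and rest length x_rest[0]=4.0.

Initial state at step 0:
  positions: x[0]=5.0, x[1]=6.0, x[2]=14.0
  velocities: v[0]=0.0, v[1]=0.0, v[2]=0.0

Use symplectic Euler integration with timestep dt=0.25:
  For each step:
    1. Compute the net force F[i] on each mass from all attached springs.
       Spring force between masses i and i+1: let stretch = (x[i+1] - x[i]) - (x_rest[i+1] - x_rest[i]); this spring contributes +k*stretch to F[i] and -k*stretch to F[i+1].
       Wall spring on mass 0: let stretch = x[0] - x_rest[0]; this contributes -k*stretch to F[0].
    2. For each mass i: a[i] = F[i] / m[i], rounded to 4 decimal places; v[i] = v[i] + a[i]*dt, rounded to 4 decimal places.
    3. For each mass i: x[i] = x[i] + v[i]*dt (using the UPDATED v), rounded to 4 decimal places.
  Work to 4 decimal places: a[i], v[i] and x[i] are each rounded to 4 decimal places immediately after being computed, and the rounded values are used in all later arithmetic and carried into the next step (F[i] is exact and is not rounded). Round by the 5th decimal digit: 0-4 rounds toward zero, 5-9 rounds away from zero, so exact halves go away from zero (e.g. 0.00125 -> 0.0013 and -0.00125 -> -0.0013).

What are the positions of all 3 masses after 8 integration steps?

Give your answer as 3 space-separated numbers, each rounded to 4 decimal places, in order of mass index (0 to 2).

Step 0: x=[5.0000 6.0000 14.0000] v=[0.0000 0.0000 0.0000]
Step 1: x=[4.7500 6.2188 13.7500] v=[-1.0000 0.8750 -1.0000]
Step 2: x=[4.2949 6.6270 13.2793] v=[-1.8203 1.6328 -1.8828]
Step 3: x=[3.7172 7.1702 12.6428] v=[-2.3110 2.1728 -2.5459]
Step 4: x=[3.1229 7.7765 11.9143] v=[-2.3771 2.4253 -2.9141]
Step 5: x=[2.6243 8.3667 11.1772] v=[-1.9944 2.3608 -2.9486]
Step 6: x=[2.3206 8.8653 10.5144] v=[-1.2149 1.9943 -2.6512]
Step 7: x=[2.2809 9.2109 9.9985] v=[-0.1589 1.3824 -2.0635]
Step 8: x=[2.5318 9.3646 9.6834] v=[1.0034 0.6146 -1.2604]

Answer: 2.5318 9.3646 9.6834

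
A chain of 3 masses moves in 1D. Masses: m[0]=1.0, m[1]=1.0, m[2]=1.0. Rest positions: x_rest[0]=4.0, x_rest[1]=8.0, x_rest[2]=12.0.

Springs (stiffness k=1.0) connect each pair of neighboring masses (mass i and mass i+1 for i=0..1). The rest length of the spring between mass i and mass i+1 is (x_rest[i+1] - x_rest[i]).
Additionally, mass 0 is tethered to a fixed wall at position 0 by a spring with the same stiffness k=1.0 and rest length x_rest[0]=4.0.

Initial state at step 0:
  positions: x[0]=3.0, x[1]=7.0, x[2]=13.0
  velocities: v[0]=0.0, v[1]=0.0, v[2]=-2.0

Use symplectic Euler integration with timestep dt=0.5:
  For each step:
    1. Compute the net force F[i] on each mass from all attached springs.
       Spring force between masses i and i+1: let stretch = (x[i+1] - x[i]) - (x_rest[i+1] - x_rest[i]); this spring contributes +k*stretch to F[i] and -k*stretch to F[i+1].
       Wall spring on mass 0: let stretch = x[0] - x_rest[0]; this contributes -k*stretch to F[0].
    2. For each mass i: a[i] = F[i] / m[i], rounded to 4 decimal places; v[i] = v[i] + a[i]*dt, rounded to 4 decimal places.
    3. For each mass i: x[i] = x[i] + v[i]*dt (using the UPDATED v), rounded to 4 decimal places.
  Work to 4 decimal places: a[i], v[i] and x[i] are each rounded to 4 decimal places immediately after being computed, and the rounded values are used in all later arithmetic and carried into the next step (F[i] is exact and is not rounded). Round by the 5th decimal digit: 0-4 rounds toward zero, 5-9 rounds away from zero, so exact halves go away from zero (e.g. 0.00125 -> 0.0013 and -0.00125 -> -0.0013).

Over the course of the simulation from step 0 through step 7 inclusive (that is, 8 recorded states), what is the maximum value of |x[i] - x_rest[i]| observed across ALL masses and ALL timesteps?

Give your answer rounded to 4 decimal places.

Step 0: x=[3.0000 7.0000 13.0000] v=[0.0000 0.0000 -2.0000]
Step 1: x=[3.2500 7.5000 11.5000] v=[0.5000 1.0000 -3.0000]
Step 2: x=[3.7500 7.9375 10.0000] v=[1.0000 0.8750 -3.0000]
Step 3: x=[4.3594 7.8438 8.9844] v=[1.2188 -0.1875 -2.0313]
Step 4: x=[4.7501 7.1641 8.6836] v=[0.7813 -1.3594 -0.6016]
Step 5: x=[4.5567 6.2608 9.0030] v=[-0.3868 -1.8067 0.6387]
Step 6: x=[3.6502 5.6170 9.6368] v=[-1.8131 -1.2877 1.2676]
Step 7: x=[2.3228 5.4864 10.2657] v=[-2.6548 -0.2612 1.2577]
Max displacement = 3.3164

Answer: 3.3164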